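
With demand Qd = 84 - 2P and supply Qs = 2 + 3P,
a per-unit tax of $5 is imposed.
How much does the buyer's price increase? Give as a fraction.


With a per-unit tax, the buyer's price increase depends on relative slopes.
Supply slope: d = 3, Demand slope: b = 2
Buyer's price increase = d * tax / (b + d)
= 3 * 5 / (2 + 3)
= 15 / 5 = 3

3


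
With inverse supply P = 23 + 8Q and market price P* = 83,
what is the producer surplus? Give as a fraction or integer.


Minimum supply price (at Q=0): P_min = 23
Quantity supplied at P* = 83:
Q* = (83 - 23)/8 = 15/2
PS = (1/2) * Q* * (P* - P_min)
PS = (1/2) * 15/2 * (83 - 23)
PS = (1/2) * 15/2 * 60 = 225

225


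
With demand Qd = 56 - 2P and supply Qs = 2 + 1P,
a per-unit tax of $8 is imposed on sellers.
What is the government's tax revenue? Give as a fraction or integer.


With tax on sellers, new supply: Qs' = 2 + 1(P - 8)
= 1P - 6
New equilibrium quantity:
Q_new = 44/3
Tax revenue = tax * Q_new = 8 * 44/3 = 352/3

352/3


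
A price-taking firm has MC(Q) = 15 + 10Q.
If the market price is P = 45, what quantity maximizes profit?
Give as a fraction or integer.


In perfect competition, profit is maximized where P = MC.
45 = 15 + 10Q
30 = 10Q
Q* = 30/10 = 3

3


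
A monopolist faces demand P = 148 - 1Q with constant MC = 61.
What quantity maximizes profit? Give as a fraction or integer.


TR = P*Q = (148 - 1Q)Q = 148Q - 1Q^2
MR = dTR/dQ = 148 - 2Q
Set MR = MC:
148 - 2Q = 61
87 = 2Q
Q* = 87/2 = 87/2

87/2


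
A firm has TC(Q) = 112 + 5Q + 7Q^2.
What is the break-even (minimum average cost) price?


AC(Q) = 112/Q + 5 + 7Q
To minimize: dAC/dQ = -112/Q^2 + 7 = 0
Q^2 = 112/7 = 16
Q* = 4
Min AC = 112/4 + 5 + 7*4
Min AC = 28 + 5 + 28 = 61

61


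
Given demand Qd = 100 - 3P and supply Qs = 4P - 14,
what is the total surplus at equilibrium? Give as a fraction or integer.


Find equilibrium: 100 - 3P = 4P - 14
100 + 14 = 7P
P* = 114/7 = 114/7
Q* = 4*114/7 - 14 = 358/7
Inverse demand: P = 100/3 - Q/3, so P_max = 100/3
Inverse supply: P = 7/2 + Q/4, so P_min = 7/2
CS = (1/2) * 358/7 * (100/3 - 114/7) = 64082/147
PS = (1/2) * 358/7 * (114/7 - 7/2) = 32041/98
TS = CS + PS = 64082/147 + 32041/98 = 32041/42

32041/42


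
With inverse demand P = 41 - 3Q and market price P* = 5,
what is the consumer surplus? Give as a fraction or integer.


Maximum willingness to pay (at Q=0): P_max = 41
Quantity demanded at P* = 5:
Q* = (41 - 5)/3 = 12
CS = (1/2) * Q* * (P_max - P*)
CS = (1/2) * 12 * (41 - 5)
CS = (1/2) * 12 * 36 = 216

216


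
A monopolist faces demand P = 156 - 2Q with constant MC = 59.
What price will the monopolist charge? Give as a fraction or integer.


MR = 156 - 4Q
Set MR = MC: 156 - 4Q = 59
Q* = 97/4
Substitute into demand:
P* = 156 - 2*97/4 = 215/2

215/2


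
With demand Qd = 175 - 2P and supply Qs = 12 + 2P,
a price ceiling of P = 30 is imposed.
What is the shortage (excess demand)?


At P = 30:
Qd = 175 - 2*30 = 115
Qs = 12 + 2*30 = 72
Shortage = Qd - Qs = 115 - 72 = 43

43


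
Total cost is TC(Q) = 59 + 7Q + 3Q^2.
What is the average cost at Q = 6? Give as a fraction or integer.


TC(6) = 59 + 7*6 + 3*6^2
TC(6) = 59 + 42 + 108 = 209
AC = TC/Q = 209/6 = 209/6

209/6


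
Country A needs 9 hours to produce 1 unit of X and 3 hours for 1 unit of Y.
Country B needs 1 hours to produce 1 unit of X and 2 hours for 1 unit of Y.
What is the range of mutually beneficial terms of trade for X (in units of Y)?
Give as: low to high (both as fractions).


Opportunity cost of X for Country A = hours_X / hours_Y = 9/3 = 3 units of Y
Opportunity cost of X for Country B = hours_X / hours_Y = 1/2 = 1/2 units of Y
Terms of trade must be between the two opportunity costs.
Range: 1/2 to 3

1/2 to 3


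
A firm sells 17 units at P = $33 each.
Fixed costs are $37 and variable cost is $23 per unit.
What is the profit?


Total Revenue = P * Q = 33 * 17 = $561
Total Cost = FC + VC*Q = 37 + 23*17 = $428
Profit = TR - TC = 561 - 428 = $133

$133


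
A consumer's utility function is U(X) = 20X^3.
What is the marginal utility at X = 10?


MU = dU/dX = 20*3*X^(3-1)
MU = 60*X^2
At X = 10:
MU = 60 * 10^2
MU = 60 * 100 = 6000

6000


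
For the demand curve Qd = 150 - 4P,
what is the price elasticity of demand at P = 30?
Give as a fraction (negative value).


dQ/dP = -4
At P = 30: Q = 150 - 4*30 = 30
E = (dQ/dP)(P/Q) = (-4)(30/30) = -4

-4


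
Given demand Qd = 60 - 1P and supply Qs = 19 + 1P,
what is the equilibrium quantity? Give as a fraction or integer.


First find equilibrium price:
60 - 1P = 19 + 1P
P* = 41/2 = 41/2
Then substitute into demand:
Q* = 60 - 1 * 41/2 = 79/2

79/2


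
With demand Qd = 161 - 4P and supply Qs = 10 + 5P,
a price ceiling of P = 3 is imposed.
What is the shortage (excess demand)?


At P = 3:
Qd = 161 - 4*3 = 149
Qs = 10 + 5*3 = 25
Shortage = Qd - Qs = 149 - 25 = 124

124


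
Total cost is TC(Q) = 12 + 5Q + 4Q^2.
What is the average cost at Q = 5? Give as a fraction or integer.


TC(5) = 12 + 5*5 + 4*5^2
TC(5) = 12 + 25 + 100 = 137
AC = TC/Q = 137/5 = 137/5

137/5


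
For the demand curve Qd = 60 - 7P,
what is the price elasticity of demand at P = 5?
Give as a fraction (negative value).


dQ/dP = -7
At P = 5: Q = 60 - 7*5 = 25
E = (dQ/dP)(P/Q) = (-7)(5/25) = -7/5

-7/5


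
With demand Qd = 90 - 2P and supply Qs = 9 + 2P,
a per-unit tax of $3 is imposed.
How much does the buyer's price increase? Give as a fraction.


With a per-unit tax, the buyer's price increase depends on relative slopes.
Supply slope: d = 2, Demand slope: b = 2
Buyer's price increase = d * tax / (b + d)
= 2 * 3 / (2 + 2)
= 6 / 4 = 3/2

3/2


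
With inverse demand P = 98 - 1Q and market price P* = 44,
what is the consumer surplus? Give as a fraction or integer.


Maximum willingness to pay (at Q=0): P_max = 98
Quantity demanded at P* = 44:
Q* = (98 - 44)/1 = 54
CS = (1/2) * Q* * (P_max - P*)
CS = (1/2) * 54 * (98 - 44)
CS = (1/2) * 54 * 54 = 1458

1458


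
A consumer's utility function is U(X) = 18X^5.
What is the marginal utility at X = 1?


MU = dU/dX = 18*5*X^(5-1)
MU = 90*X^4
At X = 1:
MU = 90 * 1^4
MU = 90 * 1 = 90

90


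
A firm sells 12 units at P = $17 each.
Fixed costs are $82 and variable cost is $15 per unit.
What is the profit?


Total Revenue = P * Q = 17 * 12 = $204
Total Cost = FC + VC*Q = 82 + 15*12 = $262
Profit = TR - TC = 204 - 262 = $-58

$-58


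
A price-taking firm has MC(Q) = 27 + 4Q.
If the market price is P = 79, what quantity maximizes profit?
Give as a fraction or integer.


In perfect competition, profit is maximized where P = MC.
79 = 27 + 4Q
52 = 4Q
Q* = 52/4 = 13

13


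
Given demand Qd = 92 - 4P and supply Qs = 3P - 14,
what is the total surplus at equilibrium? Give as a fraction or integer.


Find equilibrium: 92 - 4P = 3P - 14
92 + 14 = 7P
P* = 106/7 = 106/7
Q* = 3*106/7 - 14 = 220/7
Inverse demand: P = 23 - Q/4, so P_max = 23
Inverse supply: P = 14/3 + Q/3, so P_min = 14/3
CS = (1/2) * 220/7 * (23 - 106/7) = 6050/49
PS = (1/2) * 220/7 * (106/7 - 14/3) = 24200/147
TS = CS + PS = 6050/49 + 24200/147 = 6050/21

6050/21


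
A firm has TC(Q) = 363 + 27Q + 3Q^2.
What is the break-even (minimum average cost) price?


AC(Q) = 363/Q + 27 + 3Q
To minimize: dAC/dQ = -363/Q^2 + 3 = 0
Q^2 = 363/3 = 121
Q* = 11
Min AC = 363/11 + 27 + 3*11
Min AC = 33 + 27 + 33 = 93

93


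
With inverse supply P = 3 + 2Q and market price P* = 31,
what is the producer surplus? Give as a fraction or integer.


Minimum supply price (at Q=0): P_min = 3
Quantity supplied at P* = 31:
Q* = (31 - 3)/2 = 14
PS = (1/2) * Q* * (P* - P_min)
PS = (1/2) * 14 * (31 - 3)
PS = (1/2) * 14 * 28 = 196

196


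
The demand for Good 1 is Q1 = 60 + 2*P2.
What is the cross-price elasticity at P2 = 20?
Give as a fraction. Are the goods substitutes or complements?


dQ1/dP2 = 2
At P2 = 20: Q1 = 60 + 2*20 = 100
Exy = (dQ1/dP2)(P2/Q1) = 2 * 20 / 100 = 2/5
Since Exy > 0, the goods are substitutes.

2/5 (substitutes)


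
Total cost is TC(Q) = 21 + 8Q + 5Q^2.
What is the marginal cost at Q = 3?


MC = dTC/dQ = 8 + 2*5*Q
At Q = 3:
MC = 8 + 10*3
MC = 8 + 30 = 38

38


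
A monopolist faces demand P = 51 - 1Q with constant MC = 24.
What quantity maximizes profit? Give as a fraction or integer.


TR = P*Q = (51 - 1Q)Q = 51Q - 1Q^2
MR = dTR/dQ = 51 - 2Q
Set MR = MC:
51 - 2Q = 24
27 = 2Q
Q* = 27/2 = 27/2

27/2


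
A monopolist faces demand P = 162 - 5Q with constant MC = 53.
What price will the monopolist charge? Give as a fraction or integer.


MR = 162 - 10Q
Set MR = MC: 162 - 10Q = 53
Q* = 109/10
Substitute into demand:
P* = 162 - 5*109/10 = 215/2

215/2


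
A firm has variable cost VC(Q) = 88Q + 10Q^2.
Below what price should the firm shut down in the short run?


AVC(Q) = VC(Q)/Q = 88 + 10Q
AVC is increasing in Q, so minimum AVC is at Q -> 0+.
Min AVC = 88
The firm should shut down if P < 88.

88


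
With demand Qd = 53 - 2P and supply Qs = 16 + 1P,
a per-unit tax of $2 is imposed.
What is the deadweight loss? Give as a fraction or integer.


Pre-tax equilibrium quantity: Q* = 85/3
Post-tax equilibrium quantity: Q_tax = 27
Reduction in quantity: Q* - Q_tax = 4/3
DWL = (1/2) * tax * (Q* - Q_tax)
DWL = (1/2) * 2 * 4/3 = 4/3

4/3


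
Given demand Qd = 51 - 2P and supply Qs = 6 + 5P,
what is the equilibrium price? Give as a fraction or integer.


At equilibrium, Qd = Qs.
51 - 2P = 6 + 5P
51 - 6 = 2P + 5P
45 = 7P
P* = 45/7 = 45/7

45/7


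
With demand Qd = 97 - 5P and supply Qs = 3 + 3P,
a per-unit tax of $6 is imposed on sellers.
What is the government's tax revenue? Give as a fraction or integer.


With tax on sellers, new supply: Qs' = 3 + 3(P - 6)
= 3P - 15
New equilibrium quantity:
Q_new = 27
Tax revenue = tax * Q_new = 6 * 27 = 162

162


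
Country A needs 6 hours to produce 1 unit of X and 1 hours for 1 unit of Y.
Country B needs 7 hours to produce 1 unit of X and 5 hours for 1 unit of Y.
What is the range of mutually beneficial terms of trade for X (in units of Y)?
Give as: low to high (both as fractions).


Opportunity cost of X for Country A = hours_X / hours_Y = 6/1 = 6 units of Y
Opportunity cost of X for Country B = hours_X / hours_Y = 7/5 = 7/5 units of Y
Terms of trade must be between the two opportunity costs.
Range: 7/5 to 6

7/5 to 6


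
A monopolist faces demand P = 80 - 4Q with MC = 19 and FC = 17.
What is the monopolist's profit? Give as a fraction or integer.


MR = MC: 80 - 8Q = 19
Q* = 61/8
P* = 80 - 4*61/8 = 99/2
Profit = (P* - MC)*Q* - FC
= (99/2 - 19)*61/8 - 17
= 61/2*61/8 - 17
= 3721/16 - 17 = 3449/16

3449/16


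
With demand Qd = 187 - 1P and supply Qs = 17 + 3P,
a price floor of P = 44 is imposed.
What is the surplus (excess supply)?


At P = 44:
Qd = 187 - 1*44 = 143
Qs = 17 + 3*44 = 149
Surplus = Qs - Qd = 149 - 143 = 6

6


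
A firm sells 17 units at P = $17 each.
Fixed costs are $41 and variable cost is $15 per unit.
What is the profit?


Total Revenue = P * Q = 17 * 17 = $289
Total Cost = FC + VC*Q = 41 + 15*17 = $296
Profit = TR - TC = 289 - 296 = $-7

$-7


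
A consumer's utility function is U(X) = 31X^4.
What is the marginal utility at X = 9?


MU = dU/dX = 31*4*X^(4-1)
MU = 124*X^3
At X = 9:
MU = 124 * 9^3
MU = 124 * 729 = 90396

90396


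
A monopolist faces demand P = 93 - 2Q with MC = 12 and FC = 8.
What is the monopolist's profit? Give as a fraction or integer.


MR = MC: 93 - 4Q = 12
Q* = 81/4
P* = 93 - 2*81/4 = 105/2
Profit = (P* - MC)*Q* - FC
= (105/2 - 12)*81/4 - 8
= 81/2*81/4 - 8
= 6561/8 - 8 = 6497/8

6497/8


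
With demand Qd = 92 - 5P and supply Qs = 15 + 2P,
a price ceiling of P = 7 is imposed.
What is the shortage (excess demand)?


At P = 7:
Qd = 92 - 5*7 = 57
Qs = 15 + 2*7 = 29
Shortage = Qd - Qs = 57 - 29 = 28

28


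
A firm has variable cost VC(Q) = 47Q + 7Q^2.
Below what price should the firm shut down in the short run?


AVC(Q) = VC(Q)/Q = 47 + 7Q
AVC is increasing in Q, so minimum AVC is at Q -> 0+.
Min AVC = 47
The firm should shut down if P < 47.

47


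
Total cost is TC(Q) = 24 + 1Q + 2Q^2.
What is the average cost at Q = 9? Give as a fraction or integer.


TC(9) = 24 + 1*9 + 2*9^2
TC(9) = 24 + 9 + 162 = 195
AC = TC/Q = 195/9 = 65/3

65/3


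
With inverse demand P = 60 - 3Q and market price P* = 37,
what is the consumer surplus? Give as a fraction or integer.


Maximum willingness to pay (at Q=0): P_max = 60
Quantity demanded at P* = 37:
Q* = (60 - 37)/3 = 23/3
CS = (1/2) * Q* * (P_max - P*)
CS = (1/2) * 23/3 * (60 - 37)
CS = (1/2) * 23/3 * 23 = 529/6

529/6


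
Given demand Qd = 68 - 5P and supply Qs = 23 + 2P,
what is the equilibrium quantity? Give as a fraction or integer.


First find equilibrium price:
68 - 5P = 23 + 2P
P* = 45/7 = 45/7
Then substitute into demand:
Q* = 68 - 5 * 45/7 = 251/7

251/7


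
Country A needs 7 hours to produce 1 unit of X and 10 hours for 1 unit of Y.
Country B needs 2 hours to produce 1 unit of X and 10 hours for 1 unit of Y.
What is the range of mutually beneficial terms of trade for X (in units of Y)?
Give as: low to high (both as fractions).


Opportunity cost of X for Country A = hours_X / hours_Y = 7/10 = 7/10 units of Y
Opportunity cost of X for Country B = hours_X / hours_Y = 2/10 = 1/5 units of Y
Terms of trade must be between the two opportunity costs.
Range: 1/5 to 7/10

1/5 to 7/10


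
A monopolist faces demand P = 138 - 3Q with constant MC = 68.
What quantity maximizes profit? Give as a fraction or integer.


TR = P*Q = (138 - 3Q)Q = 138Q - 3Q^2
MR = dTR/dQ = 138 - 6Q
Set MR = MC:
138 - 6Q = 68
70 = 6Q
Q* = 70/6 = 35/3

35/3


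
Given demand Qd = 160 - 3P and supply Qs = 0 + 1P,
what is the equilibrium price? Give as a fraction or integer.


At equilibrium, Qd = Qs.
160 - 3P = 0 + 1P
160 - 0 = 3P + 1P
160 = 4P
P* = 160/4 = 40

40


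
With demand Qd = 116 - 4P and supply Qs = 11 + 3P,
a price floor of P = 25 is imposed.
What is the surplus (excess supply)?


At P = 25:
Qd = 116 - 4*25 = 16
Qs = 11 + 3*25 = 86
Surplus = Qs - Qd = 86 - 16 = 70

70


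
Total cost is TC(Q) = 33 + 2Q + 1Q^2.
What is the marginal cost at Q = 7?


MC = dTC/dQ = 2 + 2*1*Q
At Q = 7:
MC = 2 + 2*7
MC = 2 + 14 = 16

16


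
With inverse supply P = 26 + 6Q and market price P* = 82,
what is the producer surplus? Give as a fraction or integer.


Minimum supply price (at Q=0): P_min = 26
Quantity supplied at P* = 82:
Q* = (82 - 26)/6 = 28/3
PS = (1/2) * Q* * (P* - P_min)
PS = (1/2) * 28/3 * (82 - 26)
PS = (1/2) * 28/3 * 56 = 784/3

784/3


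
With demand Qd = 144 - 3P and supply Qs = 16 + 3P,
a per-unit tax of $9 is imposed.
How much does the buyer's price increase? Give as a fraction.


With a per-unit tax, the buyer's price increase depends on relative slopes.
Supply slope: d = 3, Demand slope: b = 3
Buyer's price increase = d * tax / (b + d)
= 3 * 9 / (3 + 3)
= 27 / 6 = 9/2

9/2


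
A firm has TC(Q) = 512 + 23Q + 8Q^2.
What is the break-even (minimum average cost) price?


AC(Q) = 512/Q + 23 + 8Q
To minimize: dAC/dQ = -512/Q^2 + 8 = 0
Q^2 = 512/8 = 64
Q* = 8
Min AC = 512/8 + 23 + 8*8
Min AC = 64 + 23 + 64 = 151

151


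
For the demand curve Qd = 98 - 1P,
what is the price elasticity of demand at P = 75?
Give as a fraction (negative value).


dQ/dP = -1
At P = 75: Q = 98 - 1*75 = 23
E = (dQ/dP)(P/Q) = (-1)(75/23) = -75/23

-75/23


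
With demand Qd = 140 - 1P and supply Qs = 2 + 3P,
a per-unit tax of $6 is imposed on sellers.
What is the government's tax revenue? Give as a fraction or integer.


With tax on sellers, new supply: Qs' = 2 + 3(P - 6)
= 3P - 16
New equilibrium quantity:
Q_new = 101
Tax revenue = tax * Q_new = 6 * 101 = 606

606


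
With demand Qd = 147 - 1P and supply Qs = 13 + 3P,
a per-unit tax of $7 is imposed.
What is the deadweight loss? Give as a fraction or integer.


Pre-tax equilibrium quantity: Q* = 227/2
Post-tax equilibrium quantity: Q_tax = 433/4
Reduction in quantity: Q* - Q_tax = 21/4
DWL = (1/2) * tax * (Q* - Q_tax)
DWL = (1/2) * 7 * 21/4 = 147/8

147/8


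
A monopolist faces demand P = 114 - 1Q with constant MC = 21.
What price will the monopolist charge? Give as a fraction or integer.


MR = 114 - 2Q
Set MR = MC: 114 - 2Q = 21
Q* = 93/2
Substitute into demand:
P* = 114 - 1*93/2 = 135/2

135/2


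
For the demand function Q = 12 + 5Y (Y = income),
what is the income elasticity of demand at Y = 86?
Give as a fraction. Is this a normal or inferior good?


dQ/dY = 5
At Y = 86: Q = 12 + 5*86 = 442
Ey = (dQ/dY)(Y/Q) = 5 * 86 / 442 = 215/221
Since Ey > 0, this is a normal good.

215/221 (normal good)


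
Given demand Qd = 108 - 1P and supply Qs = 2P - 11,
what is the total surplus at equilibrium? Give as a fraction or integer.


Find equilibrium: 108 - 1P = 2P - 11
108 + 11 = 3P
P* = 119/3 = 119/3
Q* = 2*119/3 - 11 = 205/3
Inverse demand: P = 108 - Q/1, so P_max = 108
Inverse supply: P = 11/2 + Q/2, so P_min = 11/2
CS = (1/2) * 205/3 * (108 - 119/3) = 42025/18
PS = (1/2) * 205/3 * (119/3 - 11/2) = 42025/36
TS = CS + PS = 42025/18 + 42025/36 = 42025/12

42025/12


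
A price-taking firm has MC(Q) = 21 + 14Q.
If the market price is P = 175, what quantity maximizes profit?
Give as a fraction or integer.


In perfect competition, profit is maximized where P = MC.
175 = 21 + 14Q
154 = 14Q
Q* = 154/14 = 11

11


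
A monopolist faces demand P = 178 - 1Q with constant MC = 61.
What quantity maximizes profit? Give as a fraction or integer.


TR = P*Q = (178 - 1Q)Q = 178Q - 1Q^2
MR = dTR/dQ = 178 - 2Q
Set MR = MC:
178 - 2Q = 61
117 = 2Q
Q* = 117/2 = 117/2

117/2


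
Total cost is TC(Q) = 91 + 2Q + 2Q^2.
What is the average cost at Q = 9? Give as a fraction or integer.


TC(9) = 91 + 2*9 + 2*9^2
TC(9) = 91 + 18 + 162 = 271
AC = TC/Q = 271/9 = 271/9

271/9


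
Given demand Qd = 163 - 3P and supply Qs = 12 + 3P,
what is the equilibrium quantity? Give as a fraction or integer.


First find equilibrium price:
163 - 3P = 12 + 3P
P* = 151/6 = 151/6
Then substitute into demand:
Q* = 163 - 3 * 151/6 = 175/2

175/2


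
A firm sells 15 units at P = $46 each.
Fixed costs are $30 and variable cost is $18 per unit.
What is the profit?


Total Revenue = P * Q = 46 * 15 = $690
Total Cost = FC + VC*Q = 30 + 18*15 = $300
Profit = TR - TC = 690 - 300 = $390

$390


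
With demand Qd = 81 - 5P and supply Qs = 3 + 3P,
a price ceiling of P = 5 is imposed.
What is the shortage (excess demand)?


At P = 5:
Qd = 81 - 5*5 = 56
Qs = 3 + 3*5 = 18
Shortage = Qd - Qs = 56 - 18 = 38

38


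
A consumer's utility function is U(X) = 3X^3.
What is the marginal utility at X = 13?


MU = dU/dX = 3*3*X^(3-1)
MU = 9*X^2
At X = 13:
MU = 9 * 13^2
MU = 9 * 169 = 1521

1521


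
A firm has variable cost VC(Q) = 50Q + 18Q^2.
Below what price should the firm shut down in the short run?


AVC(Q) = VC(Q)/Q = 50 + 18Q
AVC is increasing in Q, so minimum AVC is at Q -> 0+.
Min AVC = 50
The firm should shut down if P < 50.

50


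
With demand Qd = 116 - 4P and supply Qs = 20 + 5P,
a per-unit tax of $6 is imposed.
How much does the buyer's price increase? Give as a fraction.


With a per-unit tax, the buyer's price increase depends on relative slopes.
Supply slope: d = 5, Demand slope: b = 4
Buyer's price increase = d * tax / (b + d)
= 5 * 6 / (4 + 5)
= 30 / 9 = 10/3

10/3


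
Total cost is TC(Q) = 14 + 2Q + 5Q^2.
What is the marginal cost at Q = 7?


MC = dTC/dQ = 2 + 2*5*Q
At Q = 7:
MC = 2 + 10*7
MC = 2 + 70 = 72

72


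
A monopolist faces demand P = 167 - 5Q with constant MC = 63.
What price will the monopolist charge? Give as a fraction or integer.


MR = 167 - 10Q
Set MR = MC: 167 - 10Q = 63
Q* = 52/5
Substitute into demand:
P* = 167 - 5*52/5 = 115

115


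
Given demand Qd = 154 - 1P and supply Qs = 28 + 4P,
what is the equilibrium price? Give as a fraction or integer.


At equilibrium, Qd = Qs.
154 - 1P = 28 + 4P
154 - 28 = 1P + 4P
126 = 5P
P* = 126/5 = 126/5

126/5


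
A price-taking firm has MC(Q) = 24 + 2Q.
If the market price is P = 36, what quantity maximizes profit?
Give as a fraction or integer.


In perfect competition, profit is maximized where P = MC.
36 = 24 + 2Q
12 = 2Q
Q* = 12/2 = 6

6


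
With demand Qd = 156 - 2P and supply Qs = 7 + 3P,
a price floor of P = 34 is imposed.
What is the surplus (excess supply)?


At P = 34:
Qd = 156 - 2*34 = 88
Qs = 7 + 3*34 = 109
Surplus = Qs - Qd = 109 - 88 = 21

21


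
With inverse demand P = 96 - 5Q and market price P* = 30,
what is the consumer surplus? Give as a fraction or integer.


Maximum willingness to pay (at Q=0): P_max = 96
Quantity demanded at P* = 30:
Q* = (96 - 30)/5 = 66/5
CS = (1/2) * Q* * (P_max - P*)
CS = (1/2) * 66/5 * (96 - 30)
CS = (1/2) * 66/5 * 66 = 2178/5

2178/5


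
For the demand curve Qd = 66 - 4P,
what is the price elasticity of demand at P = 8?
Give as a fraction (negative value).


dQ/dP = -4
At P = 8: Q = 66 - 4*8 = 34
E = (dQ/dP)(P/Q) = (-4)(8/34) = -16/17

-16/17


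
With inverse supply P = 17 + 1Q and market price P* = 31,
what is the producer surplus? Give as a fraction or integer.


Minimum supply price (at Q=0): P_min = 17
Quantity supplied at P* = 31:
Q* = (31 - 17)/1 = 14
PS = (1/2) * Q* * (P* - P_min)
PS = (1/2) * 14 * (31 - 17)
PS = (1/2) * 14 * 14 = 98

98


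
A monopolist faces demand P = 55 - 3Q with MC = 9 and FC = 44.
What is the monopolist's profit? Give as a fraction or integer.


MR = MC: 55 - 6Q = 9
Q* = 23/3
P* = 55 - 3*23/3 = 32
Profit = (P* - MC)*Q* - FC
= (32 - 9)*23/3 - 44
= 23*23/3 - 44
= 529/3 - 44 = 397/3

397/3


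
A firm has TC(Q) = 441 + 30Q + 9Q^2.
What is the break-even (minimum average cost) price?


AC(Q) = 441/Q + 30 + 9Q
To minimize: dAC/dQ = -441/Q^2 + 9 = 0
Q^2 = 441/9 = 49
Q* = 7
Min AC = 441/7 + 30 + 9*7
Min AC = 63 + 30 + 63 = 156

156


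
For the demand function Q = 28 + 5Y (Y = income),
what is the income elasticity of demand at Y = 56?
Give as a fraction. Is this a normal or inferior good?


dQ/dY = 5
At Y = 56: Q = 28 + 5*56 = 308
Ey = (dQ/dY)(Y/Q) = 5 * 56 / 308 = 10/11
Since Ey > 0, this is a normal good.

10/11 (normal good)


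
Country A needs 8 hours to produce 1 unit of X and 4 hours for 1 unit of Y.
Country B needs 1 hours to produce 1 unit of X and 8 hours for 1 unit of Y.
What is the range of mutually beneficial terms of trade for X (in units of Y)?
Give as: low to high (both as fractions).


Opportunity cost of X for Country A = hours_X / hours_Y = 8/4 = 2 units of Y
Opportunity cost of X for Country B = hours_X / hours_Y = 1/8 = 1/8 units of Y
Terms of trade must be between the two opportunity costs.
Range: 1/8 to 2

1/8 to 2


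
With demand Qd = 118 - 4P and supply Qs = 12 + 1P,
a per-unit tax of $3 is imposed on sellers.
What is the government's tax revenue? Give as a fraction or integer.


With tax on sellers, new supply: Qs' = 12 + 1(P - 3)
= 9 + 1P
New equilibrium quantity:
Q_new = 154/5
Tax revenue = tax * Q_new = 3 * 154/5 = 462/5

462/5


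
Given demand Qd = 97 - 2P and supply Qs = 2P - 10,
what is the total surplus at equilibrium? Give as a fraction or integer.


Find equilibrium: 97 - 2P = 2P - 10
97 + 10 = 4P
P* = 107/4 = 107/4
Q* = 2*107/4 - 10 = 87/2
Inverse demand: P = 97/2 - Q/2, so P_max = 97/2
Inverse supply: P = 5 + Q/2, so P_min = 5
CS = (1/2) * 87/2 * (97/2 - 107/4) = 7569/16
PS = (1/2) * 87/2 * (107/4 - 5) = 7569/16
TS = CS + PS = 7569/16 + 7569/16 = 7569/8

7569/8


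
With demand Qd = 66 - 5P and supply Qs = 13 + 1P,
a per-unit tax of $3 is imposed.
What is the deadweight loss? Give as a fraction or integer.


Pre-tax equilibrium quantity: Q* = 131/6
Post-tax equilibrium quantity: Q_tax = 58/3
Reduction in quantity: Q* - Q_tax = 5/2
DWL = (1/2) * tax * (Q* - Q_tax)
DWL = (1/2) * 3 * 5/2 = 15/4

15/4


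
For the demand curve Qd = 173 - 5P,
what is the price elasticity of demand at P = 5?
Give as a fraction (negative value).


dQ/dP = -5
At P = 5: Q = 173 - 5*5 = 148
E = (dQ/dP)(P/Q) = (-5)(5/148) = -25/148

-25/148


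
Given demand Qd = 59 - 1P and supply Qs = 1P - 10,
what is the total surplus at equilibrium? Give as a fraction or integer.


Find equilibrium: 59 - 1P = 1P - 10
59 + 10 = 2P
P* = 69/2 = 69/2
Q* = 1*69/2 - 10 = 49/2
Inverse demand: P = 59 - Q/1, so P_max = 59
Inverse supply: P = 10 + Q/1, so P_min = 10
CS = (1/2) * 49/2 * (59 - 69/2) = 2401/8
PS = (1/2) * 49/2 * (69/2 - 10) = 2401/8
TS = CS + PS = 2401/8 + 2401/8 = 2401/4

2401/4


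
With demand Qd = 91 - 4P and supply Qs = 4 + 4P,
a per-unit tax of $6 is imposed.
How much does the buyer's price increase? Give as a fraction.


With a per-unit tax, the buyer's price increase depends on relative slopes.
Supply slope: d = 4, Demand slope: b = 4
Buyer's price increase = d * tax / (b + d)
= 4 * 6 / (4 + 4)
= 24 / 8 = 3

3


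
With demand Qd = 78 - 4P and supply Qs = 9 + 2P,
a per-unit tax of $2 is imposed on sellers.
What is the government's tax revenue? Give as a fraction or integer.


With tax on sellers, new supply: Qs' = 9 + 2(P - 2)
= 5 + 2P
New equilibrium quantity:
Q_new = 88/3
Tax revenue = tax * Q_new = 2 * 88/3 = 176/3

176/3


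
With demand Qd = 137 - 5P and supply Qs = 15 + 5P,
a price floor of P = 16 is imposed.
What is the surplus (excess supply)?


At P = 16:
Qd = 137 - 5*16 = 57
Qs = 15 + 5*16 = 95
Surplus = Qs - Qd = 95 - 57 = 38

38


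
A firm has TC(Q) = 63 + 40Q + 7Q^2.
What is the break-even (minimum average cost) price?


AC(Q) = 63/Q + 40 + 7Q
To minimize: dAC/dQ = -63/Q^2 + 7 = 0
Q^2 = 63/7 = 9
Q* = 3
Min AC = 63/3 + 40 + 7*3
Min AC = 21 + 40 + 21 = 82

82


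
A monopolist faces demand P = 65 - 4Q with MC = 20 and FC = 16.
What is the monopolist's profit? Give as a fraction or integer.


MR = MC: 65 - 8Q = 20
Q* = 45/8
P* = 65 - 4*45/8 = 85/2
Profit = (P* - MC)*Q* - FC
= (85/2 - 20)*45/8 - 16
= 45/2*45/8 - 16
= 2025/16 - 16 = 1769/16

1769/16


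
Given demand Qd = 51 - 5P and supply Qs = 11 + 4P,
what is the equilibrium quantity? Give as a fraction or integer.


First find equilibrium price:
51 - 5P = 11 + 4P
P* = 40/9 = 40/9
Then substitute into demand:
Q* = 51 - 5 * 40/9 = 259/9

259/9


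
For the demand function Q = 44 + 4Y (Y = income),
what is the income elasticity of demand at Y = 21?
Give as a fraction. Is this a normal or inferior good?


dQ/dY = 4
At Y = 21: Q = 44 + 4*21 = 128
Ey = (dQ/dY)(Y/Q) = 4 * 21 / 128 = 21/32
Since Ey > 0, this is a normal good.

21/32 (normal good)


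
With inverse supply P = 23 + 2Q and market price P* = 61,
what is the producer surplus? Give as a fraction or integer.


Minimum supply price (at Q=0): P_min = 23
Quantity supplied at P* = 61:
Q* = (61 - 23)/2 = 19
PS = (1/2) * Q* * (P* - P_min)
PS = (1/2) * 19 * (61 - 23)
PS = (1/2) * 19 * 38 = 361

361


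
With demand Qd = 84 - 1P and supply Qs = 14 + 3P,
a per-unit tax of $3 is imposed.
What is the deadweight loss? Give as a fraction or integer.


Pre-tax equilibrium quantity: Q* = 133/2
Post-tax equilibrium quantity: Q_tax = 257/4
Reduction in quantity: Q* - Q_tax = 9/4
DWL = (1/2) * tax * (Q* - Q_tax)
DWL = (1/2) * 3 * 9/4 = 27/8

27/8


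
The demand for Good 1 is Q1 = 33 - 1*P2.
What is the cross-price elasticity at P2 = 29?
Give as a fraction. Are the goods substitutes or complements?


dQ1/dP2 = -1
At P2 = 29: Q1 = 33 - 1*29 = 4
Exy = (dQ1/dP2)(P2/Q1) = -1 * 29 / 4 = -29/4
Since Exy < 0, the goods are complements.

-29/4 (complements)


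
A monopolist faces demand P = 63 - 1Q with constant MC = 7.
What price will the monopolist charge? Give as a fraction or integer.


MR = 63 - 2Q
Set MR = MC: 63 - 2Q = 7
Q* = 28
Substitute into demand:
P* = 63 - 1*28 = 35

35


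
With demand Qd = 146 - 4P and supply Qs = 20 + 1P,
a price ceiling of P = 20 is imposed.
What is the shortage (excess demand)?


At P = 20:
Qd = 146 - 4*20 = 66
Qs = 20 + 1*20 = 40
Shortage = Qd - Qs = 66 - 40 = 26

26


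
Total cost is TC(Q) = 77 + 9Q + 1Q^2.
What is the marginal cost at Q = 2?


MC = dTC/dQ = 9 + 2*1*Q
At Q = 2:
MC = 9 + 2*2
MC = 9 + 4 = 13

13


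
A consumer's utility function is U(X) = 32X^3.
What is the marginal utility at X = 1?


MU = dU/dX = 32*3*X^(3-1)
MU = 96*X^2
At X = 1:
MU = 96 * 1^2
MU = 96 * 1 = 96

96


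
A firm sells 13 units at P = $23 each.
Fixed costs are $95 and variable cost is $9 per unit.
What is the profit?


Total Revenue = P * Q = 23 * 13 = $299
Total Cost = FC + VC*Q = 95 + 9*13 = $212
Profit = TR - TC = 299 - 212 = $87

$87


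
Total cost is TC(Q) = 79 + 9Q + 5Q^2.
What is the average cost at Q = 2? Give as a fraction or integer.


TC(2) = 79 + 9*2 + 5*2^2
TC(2) = 79 + 18 + 20 = 117
AC = TC/Q = 117/2 = 117/2

117/2


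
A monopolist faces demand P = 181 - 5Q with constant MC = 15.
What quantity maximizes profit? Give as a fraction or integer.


TR = P*Q = (181 - 5Q)Q = 181Q - 5Q^2
MR = dTR/dQ = 181 - 10Q
Set MR = MC:
181 - 10Q = 15
166 = 10Q
Q* = 166/10 = 83/5

83/5


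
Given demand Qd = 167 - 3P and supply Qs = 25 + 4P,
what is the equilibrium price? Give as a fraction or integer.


At equilibrium, Qd = Qs.
167 - 3P = 25 + 4P
167 - 25 = 3P + 4P
142 = 7P
P* = 142/7 = 142/7

142/7


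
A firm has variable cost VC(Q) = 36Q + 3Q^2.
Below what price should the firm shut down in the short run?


AVC(Q) = VC(Q)/Q = 36 + 3Q
AVC is increasing in Q, so minimum AVC is at Q -> 0+.
Min AVC = 36
The firm should shut down if P < 36.

36


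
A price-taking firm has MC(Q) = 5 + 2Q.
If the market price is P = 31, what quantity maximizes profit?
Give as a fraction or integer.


In perfect competition, profit is maximized where P = MC.
31 = 5 + 2Q
26 = 2Q
Q* = 26/2 = 13

13


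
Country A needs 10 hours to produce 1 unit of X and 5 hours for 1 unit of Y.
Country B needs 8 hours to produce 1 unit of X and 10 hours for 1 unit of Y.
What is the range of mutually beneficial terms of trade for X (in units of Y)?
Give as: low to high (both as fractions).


Opportunity cost of X for Country A = hours_X / hours_Y = 10/5 = 2 units of Y
Opportunity cost of X for Country B = hours_X / hours_Y = 8/10 = 4/5 units of Y
Terms of trade must be between the two opportunity costs.
Range: 4/5 to 2

4/5 to 2


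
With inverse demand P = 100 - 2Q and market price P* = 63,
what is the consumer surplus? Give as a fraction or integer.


Maximum willingness to pay (at Q=0): P_max = 100
Quantity demanded at P* = 63:
Q* = (100 - 63)/2 = 37/2
CS = (1/2) * Q* * (P_max - P*)
CS = (1/2) * 37/2 * (100 - 63)
CS = (1/2) * 37/2 * 37 = 1369/4

1369/4


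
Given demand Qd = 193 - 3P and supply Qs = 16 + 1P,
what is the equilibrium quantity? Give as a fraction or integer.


First find equilibrium price:
193 - 3P = 16 + 1P
P* = 177/4 = 177/4
Then substitute into demand:
Q* = 193 - 3 * 177/4 = 241/4

241/4


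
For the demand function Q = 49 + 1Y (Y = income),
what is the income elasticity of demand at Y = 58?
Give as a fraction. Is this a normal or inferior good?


dQ/dY = 1
At Y = 58: Q = 49 + 1*58 = 107
Ey = (dQ/dY)(Y/Q) = 1 * 58 / 107 = 58/107
Since Ey > 0, this is a normal good.

58/107 (normal good)


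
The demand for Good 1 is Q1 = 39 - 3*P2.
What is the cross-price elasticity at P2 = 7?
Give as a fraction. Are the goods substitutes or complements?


dQ1/dP2 = -3
At P2 = 7: Q1 = 39 - 3*7 = 18
Exy = (dQ1/dP2)(P2/Q1) = -3 * 7 / 18 = -7/6
Since Exy < 0, the goods are complements.

-7/6 (complements)


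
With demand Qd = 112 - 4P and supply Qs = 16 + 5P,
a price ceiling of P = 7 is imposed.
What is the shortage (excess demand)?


At P = 7:
Qd = 112 - 4*7 = 84
Qs = 16 + 5*7 = 51
Shortage = Qd - Qs = 84 - 51 = 33

33


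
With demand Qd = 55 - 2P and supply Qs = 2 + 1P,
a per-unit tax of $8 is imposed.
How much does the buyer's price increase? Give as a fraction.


With a per-unit tax, the buyer's price increase depends on relative slopes.
Supply slope: d = 1, Demand slope: b = 2
Buyer's price increase = d * tax / (b + d)
= 1 * 8 / (2 + 1)
= 8 / 3 = 8/3

8/3


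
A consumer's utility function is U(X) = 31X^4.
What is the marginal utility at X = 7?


MU = dU/dX = 31*4*X^(4-1)
MU = 124*X^3
At X = 7:
MU = 124 * 7^3
MU = 124 * 343 = 42532

42532


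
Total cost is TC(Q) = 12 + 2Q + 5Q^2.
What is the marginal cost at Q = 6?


MC = dTC/dQ = 2 + 2*5*Q
At Q = 6:
MC = 2 + 10*6
MC = 2 + 60 = 62

62


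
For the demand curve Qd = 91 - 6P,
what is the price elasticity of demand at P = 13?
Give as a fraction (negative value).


dQ/dP = -6
At P = 13: Q = 91 - 6*13 = 13
E = (dQ/dP)(P/Q) = (-6)(13/13) = -6

-6


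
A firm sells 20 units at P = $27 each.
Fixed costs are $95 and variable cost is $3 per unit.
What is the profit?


Total Revenue = P * Q = 27 * 20 = $540
Total Cost = FC + VC*Q = 95 + 3*20 = $155
Profit = TR - TC = 540 - 155 = $385

$385


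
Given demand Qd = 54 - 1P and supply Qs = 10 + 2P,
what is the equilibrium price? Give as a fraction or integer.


At equilibrium, Qd = Qs.
54 - 1P = 10 + 2P
54 - 10 = 1P + 2P
44 = 3P
P* = 44/3 = 44/3

44/3


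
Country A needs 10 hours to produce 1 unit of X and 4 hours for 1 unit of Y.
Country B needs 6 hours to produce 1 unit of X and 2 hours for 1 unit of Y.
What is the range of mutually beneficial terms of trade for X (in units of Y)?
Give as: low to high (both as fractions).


Opportunity cost of X for Country A = hours_X / hours_Y = 10/4 = 5/2 units of Y
Opportunity cost of X for Country B = hours_X / hours_Y = 6/2 = 3 units of Y
Terms of trade must be between the two opportunity costs.
Range: 5/2 to 3

5/2 to 3


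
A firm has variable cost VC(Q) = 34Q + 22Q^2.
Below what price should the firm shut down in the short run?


AVC(Q) = VC(Q)/Q = 34 + 22Q
AVC is increasing in Q, so minimum AVC is at Q -> 0+.
Min AVC = 34
The firm should shut down if P < 34.

34


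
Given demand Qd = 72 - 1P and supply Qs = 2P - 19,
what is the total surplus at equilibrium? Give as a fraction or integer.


Find equilibrium: 72 - 1P = 2P - 19
72 + 19 = 3P
P* = 91/3 = 91/3
Q* = 2*91/3 - 19 = 125/3
Inverse demand: P = 72 - Q/1, so P_max = 72
Inverse supply: P = 19/2 + Q/2, so P_min = 19/2
CS = (1/2) * 125/3 * (72 - 91/3) = 15625/18
PS = (1/2) * 125/3 * (91/3 - 19/2) = 15625/36
TS = CS + PS = 15625/18 + 15625/36 = 15625/12

15625/12


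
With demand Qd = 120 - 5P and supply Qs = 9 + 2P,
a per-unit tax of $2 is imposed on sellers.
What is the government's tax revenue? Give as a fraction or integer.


With tax on sellers, new supply: Qs' = 9 + 2(P - 2)
= 5 + 2P
New equilibrium quantity:
Q_new = 265/7
Tax revenue = tax * Q_new = 2 * 265/7 = 530/7

530/7


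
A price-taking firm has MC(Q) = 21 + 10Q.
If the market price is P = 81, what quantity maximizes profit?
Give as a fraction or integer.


In perfect competition, profit is maximized where P = MC.
81 = 21 + 10Q
60 = 10Q
Q* = 60/10 = 6

6


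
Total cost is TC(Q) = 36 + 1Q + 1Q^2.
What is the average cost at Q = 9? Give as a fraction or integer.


TC(9) = 36 + 1*9 + 1*9^2
TC(9) = 36 + 9 + 81 = 126
AC = TC/Q = 126/9 = 14

14


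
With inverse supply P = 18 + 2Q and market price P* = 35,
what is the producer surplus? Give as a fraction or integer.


Minimum supply price (at Q=0): P_min = 18
Quantity supplied at P* = 35:
Q* = (35 - 18)/2 = 17/2
PS = (1/2) * Q* * (P* - P_min)
PS = (1/2) * 17/2 * (35 - 18)
PS = (1/2) * 17/2 * 17 = 289/4

289/4


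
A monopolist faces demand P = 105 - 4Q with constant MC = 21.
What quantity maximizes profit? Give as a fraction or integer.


TR = P*Q = (105 - 4Q)Q = 105Q - 4Q^2
MR = dTR/dQ = 105 - 8Q
Set MR = MC:
105 - 8Q = 21
84 = 8Q
Q* = 84/8 = 21/2

21/2


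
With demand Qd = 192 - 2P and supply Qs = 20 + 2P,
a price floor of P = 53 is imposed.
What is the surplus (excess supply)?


At P = 53:
Qd = 192 - 2*53 = 86
Qs = 20 + 2*53 = 126
Surplus = Qs - Qd = 126 - 86 = 40

40


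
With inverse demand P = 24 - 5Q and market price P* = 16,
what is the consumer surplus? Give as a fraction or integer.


Maximum willingness to pay (at Q=0): P_max = 24
Quantity demanded at P* = 16:
Q* = (24 - 16)/5 = 8/5
CS = (1/2) * Q* * (P_max - P*)
CS = (1/2) * 8/5 * (24 - 16)
CS = (1/2) * 8/5 * 8 = 32/5

32/5


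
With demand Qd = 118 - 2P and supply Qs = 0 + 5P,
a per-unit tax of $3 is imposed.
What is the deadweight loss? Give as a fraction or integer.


Pre-tax equilibrium quantity: Q* = 590/7
Post-tax equilibrium quantity: Q_tax = 80
Reduction in quantity: Q* - Q_tax = 30/7
DWL = (1/2) * tax * (Q* - Q_tax)
DWL = (1/2) * 3 * 30/7 = 45/7

45/7


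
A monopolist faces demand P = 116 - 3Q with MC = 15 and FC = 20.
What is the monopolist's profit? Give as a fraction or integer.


MR = MC: 116 - 6Q = 15
Q* = 101/6
P* = 116 - 3*101/6 = 131/2
Profit = (P* - MC)*Q* - FC
= (131/2 - 15)*101/6 - 20
= 101/2*101/6 - 20
= 10201/12 - 20 = 9961/12

9961/12


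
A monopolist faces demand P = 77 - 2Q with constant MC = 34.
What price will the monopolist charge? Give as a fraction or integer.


MR = 77 - 4Q
Set MR = MC: 77 - 4Q = 34
Q* = 43/4
Substitute into demand:
P* = 77 - 2*43/4 = 111/2

111/2


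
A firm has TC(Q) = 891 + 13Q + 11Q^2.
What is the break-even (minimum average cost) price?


AC(Q) = 891/Q + 13 + 11Q
To minimize: dAC/dQ = -891/Q^2 + 11 = 0
Q^2 = 891/11 = 81
Q* = 9
Min AC = 891/9 + 13 + 11*9
Min AC = 99 + 13 + 99 = 211

211


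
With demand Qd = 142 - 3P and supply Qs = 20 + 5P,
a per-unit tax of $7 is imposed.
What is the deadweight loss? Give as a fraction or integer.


Pre-tax equilibrium quantity: Q* = 385/4
Post-tax equilibrium quantity: Q_tax = 665/8
Reduction in quantity: Q* - Q_tax = 105/8
DWL = (1/2) * tax * (Q* - Q_tax)
DWL = (1/2) * 7 * 105/8 = 735/16

735/16


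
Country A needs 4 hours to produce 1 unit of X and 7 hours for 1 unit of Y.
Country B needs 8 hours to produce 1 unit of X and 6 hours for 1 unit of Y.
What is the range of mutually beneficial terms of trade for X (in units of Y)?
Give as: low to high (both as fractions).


Opportunity cost of X for Country A = hours_X / hours_Y = 4/7 = 4/7 units of Y
Opportunity cost of X for Country B = hours_X / hours_Y = 8/6 = 4/3 units of Y
Terms of trade must be between the two opportunity costs.
Range: 4/7 to 4/3

4/7 to 4/3


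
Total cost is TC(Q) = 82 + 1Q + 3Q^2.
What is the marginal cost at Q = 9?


MC = dTC/dQ = 1 + 2*3*Q
At Q = 9:
MC = 1 + 6*9
MC = 1 + 54 = 55

55


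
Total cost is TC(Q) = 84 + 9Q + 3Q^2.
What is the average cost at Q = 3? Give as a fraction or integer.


TC(3) = 84 + 9*3 + 3*3^2
TC(3) = 84 + 27 + 27 = 138
AC = TC/Q = 138/3 = 46

46


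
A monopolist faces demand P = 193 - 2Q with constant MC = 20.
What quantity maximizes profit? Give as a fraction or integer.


TR = P*Q = (193 - 2Q)Q = 193Q - 2Q^2
MR = dTR/dQ = 193 - 4Q
Set MR = MC:
193 - 4Q = 20
173 = 4Q
Q* = 173/4 = 173/4

173/4


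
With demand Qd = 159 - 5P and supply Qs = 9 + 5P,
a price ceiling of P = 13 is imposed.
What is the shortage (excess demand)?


At P = 13:
Qd = 159 - 5*13 = 94
Qs = 9 + 5*13 = 74
Shortage = Qd - Qs = 94 - 74 = 20

20


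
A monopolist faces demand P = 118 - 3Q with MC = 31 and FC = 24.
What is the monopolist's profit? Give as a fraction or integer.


MR = MC: 118 - 6Q = 31
Q* = 29/2
P* = 118 - 3*29/2 = 149/2
Profit = (P* - MC)*Q* - FC
= (149/2 - 31)*29/2 - 24
= 87/2*29/2 - 24
= 2523/4 - 24 = 2427/4

2427/4


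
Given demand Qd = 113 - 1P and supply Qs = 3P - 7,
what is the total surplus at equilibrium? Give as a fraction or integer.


Find equilibrium: 113 - 1P = 3P - 7
113 + 7 = 4P
P* = 120/4 = 30
Q* = 3*30 - 7 = 83
Inverse demand: P = 113 - Q/1, so P_max = 113
Inverse supply: P = 7/3 + Q/3, so P_min = 7/3
CS = (1/2) * 83 * (113 - 30) = 6889/2
PS = (1/2) * 83 * (30 - 7/3) = 6889/6
TS = CS + PS = 6889/2 + 6889/6 = 13778/3

13778/3


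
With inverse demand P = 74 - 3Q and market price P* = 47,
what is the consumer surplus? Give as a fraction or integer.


Maximum willingness to pay (at Q=0): P_max = 74
Quantity demanded at P* = 47:
Q* = (74 - 47)/3 = 9
CS = (1/2) * Q* * (P_max - P*)
CS = (1/2) * 9 * (74 - 47)
CS = (1/2) * 9 * 27 = 243/2

243/2
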